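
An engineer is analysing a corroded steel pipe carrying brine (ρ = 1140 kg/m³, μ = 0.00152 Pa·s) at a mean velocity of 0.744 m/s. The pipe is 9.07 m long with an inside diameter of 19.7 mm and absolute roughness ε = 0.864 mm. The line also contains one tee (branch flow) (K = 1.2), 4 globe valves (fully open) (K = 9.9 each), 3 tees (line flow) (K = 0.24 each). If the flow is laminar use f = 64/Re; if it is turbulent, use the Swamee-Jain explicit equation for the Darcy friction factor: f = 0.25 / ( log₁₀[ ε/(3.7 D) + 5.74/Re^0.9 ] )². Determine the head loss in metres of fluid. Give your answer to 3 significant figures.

Reynolds number Re = ρVD/μ = 1140 · 0.744 · 0.0197 / 0.00152 = 1.099e+04.
Re > 4000 → turbulent. Relative roughness ε/D = 0.000864/0.0197 = 0.0439. Swamee-Jain: f = 0.25/(log₁₀[0.0439/3.7 + 5.74/1.099e+04^0.9])² = 0.25/(log₁₀[0.0119 + 0.00132])² = 0.25/(-1.88)² = 0.07072.
Total minor-loss coefficient ΣK = 1·1.2 + 4·9.9 + 3·0.24 = 41.5.
ΔP = [f·L/D + ΣK]·(ρV²/2) = [0.07072·9.07/0.0197 + 41.5]·(1140·0.744²/2) = [32.56 + 41.5]·315.5 = 2.337e+04 Pa.
Head loss h_f = ΔP/(ρg) = 2.337e+04/(1140·9.81) = 2.09 m.

h_f ≈ 2.09 m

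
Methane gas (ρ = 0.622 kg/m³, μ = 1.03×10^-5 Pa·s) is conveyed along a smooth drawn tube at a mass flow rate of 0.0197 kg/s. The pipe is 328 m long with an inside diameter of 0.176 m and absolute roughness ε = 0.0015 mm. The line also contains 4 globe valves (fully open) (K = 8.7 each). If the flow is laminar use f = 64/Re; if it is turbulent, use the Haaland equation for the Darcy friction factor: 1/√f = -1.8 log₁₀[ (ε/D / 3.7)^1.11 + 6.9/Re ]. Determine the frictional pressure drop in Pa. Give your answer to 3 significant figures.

ΔP ≈ 46.2 Pa

A = πD²/4 = π(0.176)²/4 = 0.02433 m²; mean velocity V = ṁ/(ρA) = 0.0197/(0.622 · 0.02433) = 1.302 m/s.
Reynolds number Re = ρVD/μ = 0.622 · 1.302 · 0.176 / 1.03e-05 = 1.384e+04.
Re > 4000 → turbulent. Relative roughness ε/D = 1.5e-06/0.176 = 8.52e-06. Haaland: 1/√f = -1.8 log₁₀[(8.52e-06/3.7)^1.11 + 6.9/1.384e+04] = -1.8 log₁₀[5.52e-07 + 0.000499] = 5.943, so f = 0.02831.
Total minor-loss coefficient ΣK = 4·8.7 = 34.8.
ΔP = [f·L/D + ΣK]·(ρV²/2) = [0.02831·328/0.176 + 34.8]·(0.622·1.302²/2) = [52.76 + 34.8]·0.5271 = 46.15 Pa.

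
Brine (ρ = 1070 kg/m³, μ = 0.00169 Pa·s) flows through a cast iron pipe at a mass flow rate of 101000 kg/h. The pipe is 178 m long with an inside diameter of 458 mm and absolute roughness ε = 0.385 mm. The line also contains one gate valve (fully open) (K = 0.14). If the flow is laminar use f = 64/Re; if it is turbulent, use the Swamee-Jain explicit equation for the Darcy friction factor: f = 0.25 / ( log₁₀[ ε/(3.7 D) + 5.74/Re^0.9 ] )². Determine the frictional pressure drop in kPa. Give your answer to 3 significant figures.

ΔP ≈ 0.128 kPa

ṁ = 101000 kg/h = 101000/3600 = 28.06 kg/s.
A = πD²/4 = π(0.458)²/4 = 0.1647 m²; mean velocity V = ṁ/(ρA) = 28.06/(1070 · 0.1647) = 0.1592 m/s.
Reynolds number Re = ρVD/μ = 1070 · 0.1592 · 0.458 / 0.00169 = 4.615e+04.
Re > 4000 → turbulent. Relative roughness ε/D = 0.000385/0.458 = 0.000841. Swamee-Jain: f = 0.25/(log₁₀[0.000841/3.7 + 5.74/4.615e+04^0.9])² = 0.25/(log₁₀[0.000227 + 0.000364])² = 0.25/(-3.228)² = 0.02399.
Total minor-loss coefficient ΣK = 1·0.14 = 0.14.
ΔP = [f·L/D + ΣK]·(ρV²/2) = [0.02399·178/0.458 + 0.14]·(1070·0.1592²/2) = [9.323 + 0.14]·13.55 = 128.2 Pa.
ΔP = 128.2 Pa = 0.128 kPa.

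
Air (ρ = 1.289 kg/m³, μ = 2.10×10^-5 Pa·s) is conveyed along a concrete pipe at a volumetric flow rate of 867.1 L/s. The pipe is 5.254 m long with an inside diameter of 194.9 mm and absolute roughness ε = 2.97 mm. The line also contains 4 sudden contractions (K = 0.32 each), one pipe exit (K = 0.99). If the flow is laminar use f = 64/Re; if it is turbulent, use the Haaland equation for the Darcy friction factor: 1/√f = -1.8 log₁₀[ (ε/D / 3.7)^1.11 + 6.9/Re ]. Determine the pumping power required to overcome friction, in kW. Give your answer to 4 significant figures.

P ≈ 1.634 kW

Q = 867.1 L/s = 867.1/1000 = 0.8671 m³/s.
Cross-sectional area A = πD²/4 = π(0.1949)²/4 = 0.02983 m²; mean velocity V = Q/A = 0.8671/0.02983 = 29.06 m/s.
Reynolds number Re = ρVD/μ = 1.289 · 29.06 · 0.1949 / 2.1e-05 = 3.477e+05.
Re > 4000 → turbulent. Relative roughness ε/D = 0.00297/0.1949 = 0.0152. Haaland: 1/√f = -1.8 log₁₀[(0.0152/3.7)^1.11 + 6.9/3.477e+05] = -1.8 log₁₀[0.00225 + 1.98e-05] = 4.759, so f = 0.04416.
Total minor-loss coefficient ΣK = 4·0.32 + 1·0.99 = 2.27.
ΔP = [f·L/D + ΣK]·(ρV²/2) = [0.04416·5.254/0.1949 + 2.27]·(1.289·29.06²/2) = [1.19 + 2.27]·544.4 = 1884 Pa.
Pumping power P = QΔP = 0.8671·1884 = 1633.5 W = 1.634 kW.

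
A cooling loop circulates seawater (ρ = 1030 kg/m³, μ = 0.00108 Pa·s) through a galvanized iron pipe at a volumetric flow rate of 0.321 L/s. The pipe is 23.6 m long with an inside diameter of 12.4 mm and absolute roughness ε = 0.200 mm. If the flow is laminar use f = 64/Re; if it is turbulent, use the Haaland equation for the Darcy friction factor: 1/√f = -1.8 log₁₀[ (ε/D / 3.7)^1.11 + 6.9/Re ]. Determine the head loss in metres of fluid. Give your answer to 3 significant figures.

h_f ≈ 31.7 m

Q = 0.321 L/s = 0.321/1000 = 0.000321 m³/s.
Cross-sectional area A = πD²/4 = π(0.0124)²/4 = 0.0001208 m²; mean velocity V = Q/A = 0.000321/0.0001208 = 2.658 m/s.
Reynolds number Re = ρVD/μ = 1030 · 2.658 · 0.0124 / 0.00108 = 3.143e+04.
Re > 4000 → turbulent. Relative roughness ε/D = 0.0002/0.0124 = 0.0161. Haaland: 1/√f = -1.8 log₁₀[(0.0161/3.7)^1.11 + 6.9/3.143e+04] = -1.8 log₁₀[0.0024 + 0.00022] = 4.648, so f = 0.04629.
Darcy-Weisbach: ΔP = f(L/D)(ρV²/2) = 0.04629·(23.6/0.0124)·(1030·2.658²/2) = 0.04629·1903·3639 = 3.206e+05 Pa.
Head loss h_f = ΔP/(ρg) = 3.206e+05/(1030·9.81) = 31.7 m.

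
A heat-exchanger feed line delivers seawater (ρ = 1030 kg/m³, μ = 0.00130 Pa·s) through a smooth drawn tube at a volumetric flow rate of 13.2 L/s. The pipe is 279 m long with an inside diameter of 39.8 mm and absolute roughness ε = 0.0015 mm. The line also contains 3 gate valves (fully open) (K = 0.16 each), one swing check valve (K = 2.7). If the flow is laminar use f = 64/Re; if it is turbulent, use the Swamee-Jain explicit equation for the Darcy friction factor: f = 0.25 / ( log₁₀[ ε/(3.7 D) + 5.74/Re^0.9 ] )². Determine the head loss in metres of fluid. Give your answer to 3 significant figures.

Q = 13.2 L/s = 13.2/1000 = 0.0132 m³/s.
Cross-sectional area A = πD²/4 = π(0.0398)²/4 = 0.001244 m²; mean velocity V = Q/A = 0.0132/0.001244 = 10.61 m/s.
Reynolds number Re = ρVD/μ = 1030 · 10.61 · 0.0398 / 0.0013 = 3.346e+05.
Re > 4000 → turbulent. Relative roughness ε/D = 1.5e-06/0.0398 = 3.77e-05. Swamee-Jain: f = 0.25/(log₁₀[3.77e-05/3.7 + 5.74/3.346e+05^0.9])² = 0.25/(log₁₀[1.02e-05 + 6.12e-05])² = 0.25/(-4.146)² = 0.01454.
Total minor-loss coefficient ΣK = 3·0.16 + 1·2.7 = 3.18.
ΔP = [f·L/D + ΣK]·(ρV²/2) = [0.01454·279/0.0398 + 3.18]·(1030·10.61²/2) = [101.9 + 3.18]·5.798e+04 = 6.094e+06 Pa.
Head loss h_f = ΔP/(ρg) = 6.094e+06/(1030·9.81) = 603 m.

h_f ≈ 603 m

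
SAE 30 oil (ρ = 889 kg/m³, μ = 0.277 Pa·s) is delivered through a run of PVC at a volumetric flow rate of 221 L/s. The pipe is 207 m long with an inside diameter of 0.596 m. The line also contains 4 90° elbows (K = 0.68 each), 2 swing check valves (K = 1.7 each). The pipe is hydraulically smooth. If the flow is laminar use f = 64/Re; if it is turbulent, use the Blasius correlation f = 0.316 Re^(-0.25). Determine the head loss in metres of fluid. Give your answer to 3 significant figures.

Q = 221 L/s = 221/1000 = 0.221 m³/s.
Cross-sectional area A = πD²/4 = π(0.596)²/4 = 0.279 m²; mean velocity V = Q/A = 0.221/0.279 = 0.7922 m/s.
Reynolds number Re = ρVD/μ = 889 · 0.7922 · 0.596 / 0.277 = 1515.
Re < 2300 → laminar flow, so f = 64/Re = 64/1515 = 0.04224 (the turbulent correlation is not needed).
Total minor-loss coefficient ΣK = 4·0.68 + 2·1.7 = 6.12.
ΔP = [f·L/D + ΣK]·(ρV²/2) = [0.04224·207/0.596 + 6.12]·(889·0.7922²/2) = [14.67 + 6.12]·278.9 = 5799 Pa.
Head loss h_f = ΔP/(ρg) = 5799/(889·9.81) = 0.665 m.

h_f ≈ 0.665 m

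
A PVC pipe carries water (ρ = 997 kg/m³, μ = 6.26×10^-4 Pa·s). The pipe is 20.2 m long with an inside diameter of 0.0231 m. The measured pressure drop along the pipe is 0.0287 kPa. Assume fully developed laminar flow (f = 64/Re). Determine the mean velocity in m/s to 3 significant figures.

For laminar flow, f = 64/Re with Re = ρVD/μ, so Darcy-Weisbach reduces to ΔP = 32μLV/D². Solving for V: V = ΔP·D²/(32μL) = 28.7·(0.0231)²/(32·0.000626·20.2) = 0.03785 m/s.
Check: Re = ρVD/μ = 997·0.03785·0.0231/0.000626 = 1392 < 2300, so the laminar assumption holds.

V ≈ 0.0378 m/s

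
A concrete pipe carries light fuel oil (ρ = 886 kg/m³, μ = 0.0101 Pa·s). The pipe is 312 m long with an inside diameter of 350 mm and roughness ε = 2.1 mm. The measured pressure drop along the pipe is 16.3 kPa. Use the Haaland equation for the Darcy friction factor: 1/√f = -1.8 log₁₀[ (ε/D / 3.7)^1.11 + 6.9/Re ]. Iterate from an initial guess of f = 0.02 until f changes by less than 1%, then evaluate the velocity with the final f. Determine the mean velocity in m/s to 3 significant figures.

Rearranging Darcy-Weisbach: V = √(2·ΔP·D/(f·L·ρ)). With ε/D = 0.0021/0.35 = 0.006, iterate starting from f = 0.02:
  f = 0.02 → V = √(2·1.63e+04·0.35/(0.02·312·886)) = 1.437 m/s; Re = ρVD/μ = 4.411e+04; f → 0.03385
  f = 0.03385 → V = 1.104 m/s; Re = 3.39e+04; f → 0.03433
  f = 0.03433 → V = 1.097 m/s; Re = 3.367e+04; f → 0.03434
Converged (Δf/f < 1%). With the final f = 0.03434: V = √(2·1.63e+04·0.35/(0.03434·312·886)) = 1.096 m/s.

V ≈ 1.10 m/s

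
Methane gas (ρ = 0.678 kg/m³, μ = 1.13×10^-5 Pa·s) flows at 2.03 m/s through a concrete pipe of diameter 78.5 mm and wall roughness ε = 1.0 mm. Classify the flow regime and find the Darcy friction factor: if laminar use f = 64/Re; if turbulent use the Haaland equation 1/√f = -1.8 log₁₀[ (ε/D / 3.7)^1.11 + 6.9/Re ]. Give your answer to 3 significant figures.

f ≈ 0.0460

Re = ρVD/μ = 0.678·2.03·0.0785/1.13e-05 = 9561.
Re > 4000 → turbulent. ε/D = 0.001/0.0785 = 0.0127; Haaland: 1/√f = -1.8 log₁₀[0.00184 + 0.000722] = 4.663, so f = 0.04599.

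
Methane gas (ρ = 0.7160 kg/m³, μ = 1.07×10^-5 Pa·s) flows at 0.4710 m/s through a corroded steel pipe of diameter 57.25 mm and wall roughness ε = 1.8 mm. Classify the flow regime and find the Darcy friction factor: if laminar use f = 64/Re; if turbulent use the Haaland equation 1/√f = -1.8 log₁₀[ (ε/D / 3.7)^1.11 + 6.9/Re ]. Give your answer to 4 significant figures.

f ≈ 0.03547

Re = ρVD/μ = 0.716·0.471·0.05725/1.07e-05 = 1804.
Re < 2300 → laminar, so f = 64/Re = 0.03547 (roughness is irrelevant in laminar flow).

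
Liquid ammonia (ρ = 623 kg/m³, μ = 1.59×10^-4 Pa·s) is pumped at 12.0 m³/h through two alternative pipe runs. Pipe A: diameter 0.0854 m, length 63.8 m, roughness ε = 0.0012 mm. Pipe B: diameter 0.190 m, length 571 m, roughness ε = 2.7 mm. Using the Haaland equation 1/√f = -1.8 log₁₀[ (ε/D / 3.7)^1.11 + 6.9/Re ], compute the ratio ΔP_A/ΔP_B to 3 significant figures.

Pipe A: V = Q/A = 0.003333/0.005728 = 0.5819 m/s; Re = 1.947e+05; ε/D = 1.41e-05; Haaland → f = 0.01566; ΔP_A = f(L/D)(ρV²/2) = 1234 Pa.
Pipe B: V = Q/A = 0.003333/0.02835 = 0.1176 m/s; Re = 8.752e+04; ε/D = 0.0142; Haaland → f = 0.04345; ΔP_B = f(L/D)(ρV²/2) = 562.2 Pa.
ΔP_A/ΔP_B = 1234/562.2 = 2.20.

ΔP_A/ΔP_B ≈ 2.20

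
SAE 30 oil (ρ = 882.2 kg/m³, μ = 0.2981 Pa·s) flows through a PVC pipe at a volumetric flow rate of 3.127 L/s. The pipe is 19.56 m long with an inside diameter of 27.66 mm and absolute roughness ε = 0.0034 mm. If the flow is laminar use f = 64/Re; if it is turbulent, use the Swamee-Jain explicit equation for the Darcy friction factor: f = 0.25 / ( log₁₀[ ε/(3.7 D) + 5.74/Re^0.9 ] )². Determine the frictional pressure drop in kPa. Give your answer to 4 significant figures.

ΔP ≈ 1269 kPa

Q = 3.127 L/s = 3.127/1000 = 0.003127 m³/s.
Cross-sectional area A = πD²/4 = π(0.02766)²/4 = 0.0006009 m²; mean velocity V = Q/A = 0.003127/0.0006009 = 5.204 m/s.
Reynolds number Re = ρVD/μ = 882.2 · 5.204 · 0.02766 / 0.298 = 426.
Re < 2300 → laminar flow, so f = 64/Re = 64/426 = 0.1502 (the turbulent correlation is not needed).
Darcy-Weisbach: ΔP = f(L/D)(ρV²/2) = 0.1502·(19.56/0.02766)·(882.2·5.204²/2) = 0.1502·707.2·1.195e+04 = 1.269e+06 Pa.
ΔP = 1.269e+06 Pa = 1269 kPa.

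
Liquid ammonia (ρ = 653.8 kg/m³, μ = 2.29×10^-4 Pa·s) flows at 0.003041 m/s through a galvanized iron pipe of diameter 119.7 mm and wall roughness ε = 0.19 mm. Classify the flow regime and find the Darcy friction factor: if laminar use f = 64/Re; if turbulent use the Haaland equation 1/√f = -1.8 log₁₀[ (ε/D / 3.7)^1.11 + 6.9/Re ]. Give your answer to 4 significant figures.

f ≈ 0.06158

Re = ρVD/μ = 653.8·0.003041·0.1197/0.000229 = 1039.
Re < 2300 → laminar, so f = 64/Re = 0.06158 (roughness is irrelevant in laminar flow).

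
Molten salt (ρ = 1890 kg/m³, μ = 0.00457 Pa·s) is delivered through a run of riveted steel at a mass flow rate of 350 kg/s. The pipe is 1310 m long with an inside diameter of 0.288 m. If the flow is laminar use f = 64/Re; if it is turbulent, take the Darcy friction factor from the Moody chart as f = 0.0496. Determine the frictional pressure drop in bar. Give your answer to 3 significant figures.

ΔP ≈ 17.2 bar

A = πD²/4 = π(0.288)²/4 = 0.06514 m²; mean velocity V = ṁ/(ρA) = 350/(1890 · 0.06514) = 2.843 m/s.
Reynolds number Re = ρVD/μ = 1890 · 2.843 · 0.288 / 0.00457 = 3.386e+05.
Re > 4000 → turbulent; use the Moody-chart value f = 0.0496.
Darcy-Weisbach: ΔP = f(L/D)(ρV²/2) = 0.0496·(1310/0.288)·(1890·2.843²/2) = 0.0496·4549·7637 = 1.723e+06 Pa.
ΔP = 1.723e+06 Pa = 17.2 bar.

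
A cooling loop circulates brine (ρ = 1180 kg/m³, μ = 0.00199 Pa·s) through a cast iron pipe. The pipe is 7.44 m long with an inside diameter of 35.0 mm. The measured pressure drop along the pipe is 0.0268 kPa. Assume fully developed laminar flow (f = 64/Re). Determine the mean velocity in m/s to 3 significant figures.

For laminar flow, f = 64/Re with Re = ρVD/μ, so Darcy-Weisbach reduces to ΔP = 32μLV/D². Solving for V: V = ΔP·D²/(32μL) = 26.8·(0.035)²/(32·0.00199·7.44) = 0.06929 m/s.
Check: Re = ρVD/μ = 1180·0.06929·0.035/0.00199 = 1438 < 2300, so the laminar assumption holds.

V ≈ 0.0693 m/s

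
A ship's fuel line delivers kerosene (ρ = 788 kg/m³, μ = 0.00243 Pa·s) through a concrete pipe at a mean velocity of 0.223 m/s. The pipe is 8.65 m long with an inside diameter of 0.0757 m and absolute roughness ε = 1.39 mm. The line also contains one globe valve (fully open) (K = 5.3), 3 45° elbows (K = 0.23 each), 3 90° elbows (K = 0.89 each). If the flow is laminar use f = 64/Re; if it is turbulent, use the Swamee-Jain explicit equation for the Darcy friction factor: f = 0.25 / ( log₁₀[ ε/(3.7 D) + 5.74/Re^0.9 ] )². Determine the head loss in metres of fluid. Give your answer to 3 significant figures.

h_f ≈ 0.0379 m

Reynolds number Re = ρVD/μ = 788 · 0.223 · 0.0757 / 0.00243 = 5474.
Re > 4000 → turbulent. Relative roughness ε/D = 0.00139/0.0757 = 0.0184. Swamee-Jain: f = 0.25/(log₁₀[0.0184/3.7 + 5.74/5474^0.9])² = 0.25/(log₁₀[0.00496 + 0.00248])² = 0.25/(-2.128)² = 0.05519.
Total minor-loss coefficient ΣK = 1·5.3 + 3·0.23 + 3·0.89 = 8.66.
ΔP = [f·L/D + ΣK]·(ρV²/2) = [0.05519·8.65/0.0757 + 8.66]·(788·0.223²/2) = [6.307 + 8.66]·19.59 = 293.2 Pa.
Head loss h_f = ΔP/(ρg) = 293.2/(788·9.81) = 0.0379 m.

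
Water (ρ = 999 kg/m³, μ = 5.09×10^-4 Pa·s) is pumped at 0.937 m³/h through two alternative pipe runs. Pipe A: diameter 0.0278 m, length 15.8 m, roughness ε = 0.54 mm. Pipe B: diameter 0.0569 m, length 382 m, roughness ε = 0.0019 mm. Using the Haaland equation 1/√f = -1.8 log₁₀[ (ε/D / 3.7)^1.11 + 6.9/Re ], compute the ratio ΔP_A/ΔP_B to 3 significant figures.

ΔP_A/ΔP_B ≈ 2.48

Pipe A: V = Q/A = 0.0002603/0.000607 = 0.4288 m/s; Re = 2.34e+04; ε/D = 0.0194; Haaland → f = 0.04981; ΔP_A = f(L/D)(ρV²/2) = 2600 Pa.
Pipe B: V = Q/A = 0.0002603/0.002543 = 0.1024 m/s; Re = 1.143e+04; ε/D = 3.34e-05; Haaland → f = 0.02982; ΔP_B = f(L/D)(ρV²/2) = 1048 Pa.
ΔP_A/ΔP_B = 2600/1048 = 2.48.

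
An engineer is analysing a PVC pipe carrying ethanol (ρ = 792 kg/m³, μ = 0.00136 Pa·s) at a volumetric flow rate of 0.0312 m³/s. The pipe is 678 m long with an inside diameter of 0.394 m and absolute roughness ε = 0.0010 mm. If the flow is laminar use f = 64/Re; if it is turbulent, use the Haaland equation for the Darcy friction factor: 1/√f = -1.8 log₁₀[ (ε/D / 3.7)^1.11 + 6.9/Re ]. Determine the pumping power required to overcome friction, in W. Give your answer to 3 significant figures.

P ≈ 27.8 W

Cross-sectional area A = πD²/4 = π(0.394)²/4 = 0.1219 m²; mean velocity V = Q/A = 0.0312/0.1219 = 0.2559 m/s.
Reynolds number Re = ρVD/μ = 792 · 0.2559 · 0.394 / 0.00136 = 5.872e+04.
Re > 4000 → turbulent. Relative roughness ε/D = 1e-06/0.394 = 2.54e-06. Haaland: 1/√f = -1.8 log₁₀[(2.54e-06/3.7)^1.11 + 6.9/5.872e+04] = -1.8 log₁₀[1.44e-07 + 0.000118] = 7.073, so f = 0.01999.
Darcy-Weisbach: ΔP = f(L/D)(ρV²/2) = 0.01999·(678/0.394)·(792·0.2559²/2) = 0.01999·1721·25.93 = 892 Pa.
Pumping power P = QΔP = 0.0312·892 = 27.83 W = 27.8 W.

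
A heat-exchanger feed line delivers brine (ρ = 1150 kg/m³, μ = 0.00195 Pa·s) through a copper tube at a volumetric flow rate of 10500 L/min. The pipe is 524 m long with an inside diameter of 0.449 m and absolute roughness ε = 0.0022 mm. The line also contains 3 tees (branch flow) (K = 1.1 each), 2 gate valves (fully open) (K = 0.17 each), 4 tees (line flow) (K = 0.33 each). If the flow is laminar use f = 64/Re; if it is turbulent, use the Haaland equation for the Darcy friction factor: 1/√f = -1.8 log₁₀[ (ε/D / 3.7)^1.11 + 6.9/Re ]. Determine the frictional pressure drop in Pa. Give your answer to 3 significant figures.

ΔP ≈ 15300 Pa

Q = 10500 L/min = 10500/60000 = 0.175 m³/s.
Cross-sectional area A = πD²/4 = π(0.449)²/4 = 0.1583 m²; mean velocity V = Q/A = 0.175/0.1583 = 1.105 m/s.
Reynolds number Re = ρVD/μ = 1150 · 1.105 · 0.449 / 0.00195 = 2.927e+05.
Re > 4000 → turbulent. Relative roughness ε/D = 2.2e-06/0.449 = 4.9e-06. Haaland: 1/√f = -1.8 log₁₀[(4.9e-06/3.7)^1.11 + 6.9/2.927e+05] = -1.8 log₁₀[2.99e-07 + 2.36e-05] = 8.32, so f = 0.01445.
Total minor-loss coefficient ΣK = 3·1.1 + 2·0.17 + 4·0.33 = 4.96.
ΔP = [f·L/D + ΣK]·(ρV²/2) = [0.01445·524/0.449 + 4.96]·(1150·1.105²/2) = [16.86 + 4.96]·702.4 = 1.533e+04 Pa.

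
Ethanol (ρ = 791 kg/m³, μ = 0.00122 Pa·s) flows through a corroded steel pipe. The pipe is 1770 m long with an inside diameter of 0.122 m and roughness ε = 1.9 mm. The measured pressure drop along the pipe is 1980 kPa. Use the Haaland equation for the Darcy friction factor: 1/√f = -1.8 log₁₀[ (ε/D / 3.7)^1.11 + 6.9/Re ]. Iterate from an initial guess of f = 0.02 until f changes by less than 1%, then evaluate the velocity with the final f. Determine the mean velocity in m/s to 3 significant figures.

V ≈ 2.78 m/s

Rearranging Darcy-Weisbach: V = √(2·ΔP·D/(f·L·ρ)). With ε/D = 0.0019/0.122 = 0.0156, iterate starting from f = 0.02:
  f = 0.02 → V = √(2·1.98e+06·0.122/(0.02·1770·791)) = 4.154 m/s; Re = ρVD/μ = 3.286e+05; f → 0.04451
  f = 0.04451 → V = 2.784 m/s; Re = 2.202e+05; f → 0.04458
Converged (Δf/f < 1%). With the final f = 0.04458: V = √(2·1.98e+06·0.122/(0.04458·1770·791)) = 2.782 m/s.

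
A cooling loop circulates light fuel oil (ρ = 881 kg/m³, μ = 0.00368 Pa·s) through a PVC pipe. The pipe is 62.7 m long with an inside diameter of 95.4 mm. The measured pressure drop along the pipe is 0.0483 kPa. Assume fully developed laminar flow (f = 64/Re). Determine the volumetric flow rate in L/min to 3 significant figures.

Q ≈ 25.5 L/min

For laminar flow, f = 64/Re with Re = ρVD/μ, so Darcy-Weisbach reduces to ΔP = 32μLV/D². Solving for V: V = ΔP·D²/(32μL) = 48.3·(0.0954)²/(32·0.00368·62.7) = 0.05954 m/s.
Check: Re = ρVD/μ = 881·0.05954·0.0954/0.00368 = 1360 < 2300, so the laminar assumption holds.
Q = V·A = 0.05954·(π/4·0.0954²) = 0.0004256 m³/s = 25.5 L/min.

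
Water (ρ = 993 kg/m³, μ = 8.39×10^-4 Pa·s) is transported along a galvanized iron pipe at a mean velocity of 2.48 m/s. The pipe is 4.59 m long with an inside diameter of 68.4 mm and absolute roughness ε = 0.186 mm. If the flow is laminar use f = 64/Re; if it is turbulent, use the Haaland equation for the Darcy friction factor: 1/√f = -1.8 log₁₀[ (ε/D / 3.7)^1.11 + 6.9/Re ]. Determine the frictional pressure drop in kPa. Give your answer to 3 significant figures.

ΔP ≈ 5.36 kPa

Reynolds number Re = ρVD/μ = 993 · 2.48 · 0.0684 / 0.000839 = 2.008e+05.
Re > 4000 → turbulent. Relative roughness ε/D = 0.000186/0.0684 = 0.00272. Haaland: 1/√f = -1.8 log₁₀[(0.00272/3.7)^1.11 + 6.9/2.008e+05] = -1.8 log₁₀[0.000332 + 3.44e-05] = 6.184, so f = 0.02615.
Darcy-Weisbach: ΔP = f(L/D)(ρV²/2) = 0.02615·(4.59/0.0684)·(993·2.48²/2) = 0.02615·67.11·3054 = 5358 Pa.
ΔP = 5358 Pa = 5.36 kPa.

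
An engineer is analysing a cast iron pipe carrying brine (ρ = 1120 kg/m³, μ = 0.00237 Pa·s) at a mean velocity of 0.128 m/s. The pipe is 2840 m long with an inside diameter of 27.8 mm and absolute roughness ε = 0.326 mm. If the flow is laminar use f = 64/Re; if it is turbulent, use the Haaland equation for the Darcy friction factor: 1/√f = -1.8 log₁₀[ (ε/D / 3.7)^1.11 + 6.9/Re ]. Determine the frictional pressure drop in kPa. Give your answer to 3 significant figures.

ΔP ≈ 35.7 kPa

Reynolds number Re = ρVD/μ = 1120 · 0.128 · 0.0278 / 0.00237 = 1682.
Re < 2300 → laminar flow, so f = 64/Re = 64/1682 = 0.03806 (the turbulent correlation is not needed).
Darcy-Weisbach: ΔP = f(L/D)(ρV²/2) = 0.03806·(2840/0.0278)·(1120·0.128²/2) = 0.03806·1.022e+05·9.175 = 3.567e+04 Pa.
ΔP = 3.567e+04 Pa = 35.7 kPa.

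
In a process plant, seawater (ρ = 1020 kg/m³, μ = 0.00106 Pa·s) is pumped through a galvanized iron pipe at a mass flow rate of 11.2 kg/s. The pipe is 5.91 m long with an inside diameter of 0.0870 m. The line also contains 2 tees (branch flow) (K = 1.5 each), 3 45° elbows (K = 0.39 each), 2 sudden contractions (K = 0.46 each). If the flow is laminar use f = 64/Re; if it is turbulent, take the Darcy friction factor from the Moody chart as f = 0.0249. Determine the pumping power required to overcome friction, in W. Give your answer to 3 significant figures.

A = πD²/4 = π(0.087)²/4 = 0.005945 m²; mean velocity V = ṁ/(ρA) = 11.2/(1020 · 0.005945) = 1.847 m/s.
Reynolds number Re = ρVD/μ = 1020 · 1.847 · 0.087 / 0.00106 = 1.546e+05.
Re > 4000 → turbulent; use the Moody-chart value f = 0.0249.
Total minor-loss coefficient ΣK = 2·1.5 + 3·0.39 + 2·0.46 = 5.09.
ΔP = [f·L/D + ΣK]·(ρV²/2) = [0.0249·5.91/0.087 + 5.09]·(1020·1.847²/2) = [1.691 + 5.09]·1740 = 1.18e+04 Pa.
Q = ṁ/ρ = 11.2/1020 = 0.01098 m³/s.
Pumping power P = QΔP = 0.01098·1.18e+04 = 129.6 W = 130 W.

P ≈ 130 W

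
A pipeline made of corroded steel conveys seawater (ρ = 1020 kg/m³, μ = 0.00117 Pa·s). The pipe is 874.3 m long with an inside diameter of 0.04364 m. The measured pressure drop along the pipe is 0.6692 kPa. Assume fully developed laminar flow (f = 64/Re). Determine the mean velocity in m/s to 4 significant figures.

For laminar flow, f = 64/Re with Re = ρVD/μ, so Darcy-Weisbach reduces to ΔP = 32μLV/D². Solving for V: V = ΔP·D²/(32μL) = 669.2·(0.04364)²/(32·0.00117·874.3) = 0.03893 m/s.
Check: Re = ρVD/μ = 1020·0.03893·0.04364/0.00117 = 1481 < 2300, so the laminar assumption holds.

V ≈ 0.03893 m/s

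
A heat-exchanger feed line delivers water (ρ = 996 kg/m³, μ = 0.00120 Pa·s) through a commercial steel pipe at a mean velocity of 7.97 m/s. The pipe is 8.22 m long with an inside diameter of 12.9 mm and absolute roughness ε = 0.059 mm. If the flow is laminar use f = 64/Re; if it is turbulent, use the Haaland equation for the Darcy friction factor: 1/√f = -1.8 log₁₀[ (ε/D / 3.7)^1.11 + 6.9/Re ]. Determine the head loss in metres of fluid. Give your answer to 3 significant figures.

Reynolds number Re = ρVD/μ = 996 · 7.97 · 0.0129 / 0.0012 = 8.533e+04.
Re > 4000 → turbulent. Relative roughness ε/D = 5.9e-05/0.0129 = 0.00457. Haaland: 1/√f = -1.8 log₁₀[(0.00457/3.7)^1.11 + 6.9/8.533e+04] = -1.8 log₁₀[0.000592 + 8.09e-05] = 5.71, so f = 0.03067.
Darcy-Weisbach: ΔP = f(L/D)(ρV²/2) = 0.03067·(8.22/0.0129)·(996·7.97²/2) = 0.03067·637.2·3.163e+04 = 6.182e+05 Pa.
Head loss h_f = ΔP/(ρg) = 6.182e+05/(996·9.81) = 63.3 m.

h_f ≈ 63.3 m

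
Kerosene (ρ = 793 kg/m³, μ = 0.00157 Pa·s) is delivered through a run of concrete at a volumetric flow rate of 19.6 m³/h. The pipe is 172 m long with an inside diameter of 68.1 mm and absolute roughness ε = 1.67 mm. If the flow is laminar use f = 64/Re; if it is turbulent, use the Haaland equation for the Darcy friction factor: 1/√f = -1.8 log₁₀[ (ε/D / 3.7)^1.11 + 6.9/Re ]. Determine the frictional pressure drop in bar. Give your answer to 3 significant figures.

Q = 19.6 m³/h = 19.6/3600 = 0.005444 m³/s.
Cross-sectional area A = πD²/4 = π(0.0681)²/4 = 0.003642 m²; mean velocity V = Q/A = 0.005444/0.003642 = 1.495 m/s.
Reynolds number Re = ρVD/μ = 793 · 1.495 · 0.0681 / 0.00157 = 5.142e+04.
Re > 4000 → turbulent. Relative roughness ε/D = 0.00167/0.0681 = 0.0245. Haaland: 1/√f = -1.8 log₁₀[(0.0245/3.7)^1.11 + 6.9/5.142e+04] = -1.8 log₁₀[0.00382 + 0.000134] = 4.326, so f = 0.05344.
Darcy-Weisbach: ΔP = f(L/D)(ρV²/2) = 0.05344·(172/0.0681)·(793·1.495²/2) = 0.05344·2526·885.9 = 1.196e+05 Pa.
ΔP = 1.196e+05 Pa = 1.20 bar.

ΔP ≈ 1.20 bar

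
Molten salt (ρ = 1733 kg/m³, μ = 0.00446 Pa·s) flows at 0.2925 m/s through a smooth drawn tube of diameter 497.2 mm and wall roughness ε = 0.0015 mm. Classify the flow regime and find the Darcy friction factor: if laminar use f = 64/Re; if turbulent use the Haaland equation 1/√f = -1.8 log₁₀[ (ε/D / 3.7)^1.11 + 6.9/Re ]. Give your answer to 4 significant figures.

f ≈ 0.02016

Re = ρVD/μ = 1733·0.2925·0.4972/0.00446 = 5.651e+04.
Re > 4000 → turbulent. ε/D = 1.5e-06/0.4972 = 3.02e-06; Haaland: 1/√f = -1.8 log₁₀[1.74e-07 + 0.000122] = 7.043, so f = 0.02016.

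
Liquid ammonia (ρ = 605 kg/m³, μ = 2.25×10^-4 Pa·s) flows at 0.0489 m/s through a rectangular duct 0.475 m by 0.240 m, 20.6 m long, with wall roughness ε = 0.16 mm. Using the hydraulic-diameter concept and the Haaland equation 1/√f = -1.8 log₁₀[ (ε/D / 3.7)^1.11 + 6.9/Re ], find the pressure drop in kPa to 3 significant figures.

ΔP ≈ 0.00107 kPa

Hydraulic diameter D_h = 4A/P = 4·(0.475·0.24)/(2·(0.475+0.24)) = 0.456/1.43 = 0.3189 m.
Re = ρVD_h/μ = 605·0.0489·0.3189/0.000225 = 4.193e+04.
ε/D_h = 0.00016/0.3189 = 0.000502; Haaland gives 1/√f = -1.8 log₁₀[5.09e-05+0.000165] = 6.6, so f = 0.02296.
ΔP = f(L/D_h)(ρV²/2) = 0.02296·20.6/0.3189·0.7233 = 1.073 Pa.
ΔP = 0.00107 kPa.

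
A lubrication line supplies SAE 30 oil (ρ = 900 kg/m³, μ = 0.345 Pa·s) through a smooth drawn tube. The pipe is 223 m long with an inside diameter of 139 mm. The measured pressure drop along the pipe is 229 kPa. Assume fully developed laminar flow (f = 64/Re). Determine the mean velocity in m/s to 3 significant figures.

For laminar flow, f = 64/Re with Re = ρVD/μ, so Darcy-Weisbach reduces to ΔP = 32μLV/D². Solving for V: V = ΔP·D²/(32μL) = 2.29e+05·(0.139)²/(32·0.345·223) = 1.797 m/s.
Check: Re = ρVD/μ = 900·1.797·0.139/0.345 = 651.7 < 2300, so the laminar assumption holds.

V ≈ 1.80 m/s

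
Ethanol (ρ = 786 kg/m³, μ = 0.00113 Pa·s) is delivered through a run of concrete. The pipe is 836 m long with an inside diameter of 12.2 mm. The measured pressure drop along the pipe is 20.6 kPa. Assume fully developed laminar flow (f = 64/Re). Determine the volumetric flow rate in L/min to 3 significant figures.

For laminar flow, f = 64/Re with Re = ρVD/μ, so Darcy-Weisbach reduces to ΔP = 32μLV/D². Solving for V: V = ΔP·D²/(32μL) = 2.06e+04·(0.0122)²/(32·0.00113·836) = 0.1014 m/s.
Check: Re = ρVD/μ = 786·0.1014·0.0122/0.00113 = 860.7 < 2300, so the laminar assumption holds.
Q = V·A = 0.1014·(π/4·0.0122²) = 1.186e-05 m³/s = 0.711 L/min.

Q ≈ 0.711 L/min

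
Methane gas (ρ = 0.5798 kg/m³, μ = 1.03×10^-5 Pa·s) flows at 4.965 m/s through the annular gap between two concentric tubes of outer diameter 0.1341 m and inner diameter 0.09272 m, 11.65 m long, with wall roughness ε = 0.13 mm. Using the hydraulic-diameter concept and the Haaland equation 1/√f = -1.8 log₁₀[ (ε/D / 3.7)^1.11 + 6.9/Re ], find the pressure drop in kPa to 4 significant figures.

Hydraulic diameter D_h = 4A/P = D_o - D_i = 0.1341 - 0.09272 = 0.04138 m.
Re = ρVD_h/μ = 0.5798·4.965·0.04138/1.03e-05 = 1.157e+04.
ε/D_h = 0.00013/0.04138 = 0.00314; Haaland gives 1/√f = -1.8 log₁₀[0.00039+0.000597] = 5.41, so f = 0.03416.
ΔP = f(L/D_h)(ρV²/2) = 0.03416·11.65/0.04138·7.146 = 68.73 Pa.
ΔP = 0.06873 kPa.

ΔP ≈ 0.06873 kPa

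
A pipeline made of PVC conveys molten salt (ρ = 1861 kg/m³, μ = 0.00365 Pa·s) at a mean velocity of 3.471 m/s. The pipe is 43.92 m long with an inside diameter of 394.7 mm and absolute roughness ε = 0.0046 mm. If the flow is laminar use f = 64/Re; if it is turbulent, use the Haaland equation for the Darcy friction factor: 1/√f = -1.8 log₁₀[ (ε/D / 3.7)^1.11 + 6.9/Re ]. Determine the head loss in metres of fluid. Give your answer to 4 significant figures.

h_f ≈ 0.8530 m

Reynolds number Re = ρVD/μ = 1861 · 3.471 · 0.3947 / 0.00365 = 6.985e+05.
Re > 4000 → turbulent. Relative roughness ε/D = 4.6e-06/0.3947 = 1.17e-05. Haaland: 1/√f = -1.8 log₁₀[(1.17e-05/3.7)^1.11 + 6.9/6.985e+05] = -1.8 log₁₀[7.82e-07 + 9.88e-06] = 8.95, so f = 0.01248.
Darcy-Weisbach: ΔP = f(L/D)(ρV²/2) = 0.01248·(43.92/0.3947)·(1861·3.471²/2) = 0.01248·111.3·1.121e+04 = 1.557e+04 Pa.
Head loss h_f = ΔP/(ρg) = 1.557e+04/(1861·9.81) = 0.8530 m.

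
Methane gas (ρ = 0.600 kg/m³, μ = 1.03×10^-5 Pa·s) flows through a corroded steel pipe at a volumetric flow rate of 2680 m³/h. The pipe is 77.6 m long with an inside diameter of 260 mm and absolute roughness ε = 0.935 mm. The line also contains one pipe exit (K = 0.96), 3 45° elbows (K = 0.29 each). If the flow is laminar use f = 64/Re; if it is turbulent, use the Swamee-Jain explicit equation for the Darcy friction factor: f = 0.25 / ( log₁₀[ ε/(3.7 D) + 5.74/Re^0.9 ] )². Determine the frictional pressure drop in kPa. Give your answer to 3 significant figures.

Q = 2680 m³/h = 2680/3600 = 0.7444 m³/s.
Cross-sectional area A = πD²/4 = π(0.26)²/4 = 0.05309 m²; mean velocity V = Q/A = 0.7444/0.05309 = 14.02 m/s.
Reynolds number Re = ρVD/μ = 0.6 · 14.02 · 0.26 / 1.03e-05 = 2.124e+05.
Re > 4000 → turbulent. Relative roughness ε/D = 0.000935/0.26 = 0.0036. Swamee-Jain: f = 0.25/(log₁₀[0.0036/3.7 + 5.74/2.124e+05^0.9])² = 0.25/(log₁₀[0.000972 + 9.22e-05])² = 0.25/(-2.973)² = 0.02828.
Total minor-loss coefficient ΣK = 1·0.96 + 3·0.29 = 1.83.
ΔP = [f·L/D + ΣK]·(ρV²/2) = [0.02828·77.6/0.26 + 1.83]·(0.6·14.02²/2) = [8.442 + 1.83]·58.98 = 605.8 Pa.
ΔP = 605.8 Pa = 0.606 kPa.

ΔP ≈ 0.606 kPa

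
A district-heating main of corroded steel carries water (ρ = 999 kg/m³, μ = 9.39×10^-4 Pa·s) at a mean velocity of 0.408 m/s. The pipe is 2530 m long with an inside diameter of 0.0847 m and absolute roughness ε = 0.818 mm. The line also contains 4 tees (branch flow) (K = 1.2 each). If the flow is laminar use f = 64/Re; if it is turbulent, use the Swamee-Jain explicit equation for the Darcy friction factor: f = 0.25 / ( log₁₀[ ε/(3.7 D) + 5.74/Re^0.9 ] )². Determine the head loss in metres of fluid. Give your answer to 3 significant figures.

h_f ≈ 10.1 m

Reynolds number Re = ρVD/μ = 999 · 0.408 · 0.0847 / 0.000939 = 3.677e+04.
Re > 4000 → turbulent. Relative roughness ε/D = 0.000818/0.0847 = 0.00966. Swamee-Jain: f = 0.25/(log₁₀[0.00966/3.7 + 5.74/3.677e+04^0.9])² = 0.25/(log₁₀[0.00261 + 0.000447])² = 0.25/(-2.515)² = 0.03953.
Total minor-loss coefficient ΣK = 4·1.2 = 4.8.
ΔP = [f·L/D + ΣK]·(ρV²/2) = [0.03953·2530/0.0847 + 4.8]·(999·0.408²/2) = [1181 + 4.8]·83.15 = 9.859e+04 Pa.
Head loss h_f = ΔP/(ρg) = 9.859e+04/(999·9.81) = 10.1 m.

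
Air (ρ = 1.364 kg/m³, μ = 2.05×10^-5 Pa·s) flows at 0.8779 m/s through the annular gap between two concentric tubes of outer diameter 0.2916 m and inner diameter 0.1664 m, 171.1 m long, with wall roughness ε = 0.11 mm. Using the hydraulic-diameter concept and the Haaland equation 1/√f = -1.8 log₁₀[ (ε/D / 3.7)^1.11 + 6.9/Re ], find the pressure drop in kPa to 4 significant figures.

ΔP ≈ 0.02490 kPa

Hydraulic diameter D_h = 4A/P = D_o - D_i = 0.2916 - 0.1664 = 0.1252 m.
Re = ρVD_h/μ = 1.364·0.8779·0.1252/2.05e-05 = 7313.
ε/D_h = 0.00011/0.1252 = 0.000879; Haaland gives 1/√f = -1.8 log₁₀[9.48e-05+0.000943] = 5.371, so f = 0.03467.
ΔP = f(L/D_h)(ρV²/2) = 0.03467·171.1/0.1252·0.5256 = 24.9 Pa.
ΔP = 0.02490 kPa.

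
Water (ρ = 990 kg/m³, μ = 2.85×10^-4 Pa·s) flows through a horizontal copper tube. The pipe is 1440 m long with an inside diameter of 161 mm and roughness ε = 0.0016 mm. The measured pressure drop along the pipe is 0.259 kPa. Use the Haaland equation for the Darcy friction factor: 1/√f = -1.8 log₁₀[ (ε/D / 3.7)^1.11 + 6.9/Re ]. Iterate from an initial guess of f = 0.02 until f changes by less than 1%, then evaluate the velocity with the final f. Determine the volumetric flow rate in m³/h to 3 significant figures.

Rearranging Darcy-Weisbach: V = √(2·ΔP·D/(f·L·ρ)). With ε/D = 1.6e-06/0.161 = 9.94e-06, iterate starting from f = 0.02:
  f = 0.02 → V = √(2·259·0.161/(0.02·1440·990)) = 0.05408 m/s; Re = ρVD/μ = 3.025e+04; f → 0.02329
  f = 0.02329 → V = 0.05012 m/s; Re = 2.803e+04; f → 0.02371
  f = 0.02371 → V = 0.04967 m/s; Re = 2.778e+04; f → 0.02377
Converged (Δf/f < 1%). With the final f = 0.02377: V = √(2·259·0.161/(0.02377·1440·990)) = 0.04961 m/s.
Q = V·A = 0.04961·(π/4·0.161²) = 0.00101 m³/s = 3.64 m³/h.

Q ≈ 3.64 m³/h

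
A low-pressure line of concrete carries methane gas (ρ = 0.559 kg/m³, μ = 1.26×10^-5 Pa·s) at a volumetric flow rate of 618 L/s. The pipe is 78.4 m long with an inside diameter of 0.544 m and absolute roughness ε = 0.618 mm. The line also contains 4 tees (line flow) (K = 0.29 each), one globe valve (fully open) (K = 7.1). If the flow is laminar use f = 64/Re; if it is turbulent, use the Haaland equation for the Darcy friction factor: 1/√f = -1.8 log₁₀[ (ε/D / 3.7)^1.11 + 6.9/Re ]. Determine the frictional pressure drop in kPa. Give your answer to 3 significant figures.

Q = 618 L/s = 618/1000 = 0.618 m³/s.
Cross-sectional area A = πD²/4 = π(0.544)²/4 = 0.2324 m²; mean velocity V = Q/A = 0.618/0.2324 = 2.659 m/s.
Reynolds number Re = ρVD/μ = 0.559 · 2.659 · 0.544 / 1.26e-05 = 6.417e+04.
Re > 4000 → turbulent. Relative roughness ε/D = 0.000618/0.544 = 0.00114. Haaland: 1/√f = -1.8 log₁₀[(0.00114/3.7)^1.11 + 6.9/6.417e+04] = -1.8 log₁₀[0.000126 + 0.000108] = 6.537, so f = 0.0234.
Total minor-loss coefficient ΣK = 4·0.29 + 1·7.1 = 8.26.
ΔP = [f·L/D + ΣK]·(ρV²/2) = [0.0234·78.4/0.544 + 8.26]·(0.559·2.659²/2) = [3.373 + 8.26]·1.976 = 22.99 Pa.
ΔP = 22.99 Pa = 0.0230 kPa.

ΔP ≈ 0.0230 kPa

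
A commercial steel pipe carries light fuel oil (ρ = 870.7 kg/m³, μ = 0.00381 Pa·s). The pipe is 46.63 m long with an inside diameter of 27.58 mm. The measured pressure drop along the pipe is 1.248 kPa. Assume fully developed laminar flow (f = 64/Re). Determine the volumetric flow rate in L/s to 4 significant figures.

Q ≈ 0.09976 L/s

For laminar flow, f = 64/Re with Re = ρVD/μ, so Darcy-Weisbach reduces to ΔP = 32μLV/D². Solving for V: V = ΔP·D²/(32μL) = 1248·(0.02758)²/(32·0.00381·46.63) = 0.167 m/s.
Check: Re = ρVD/μ = 870.7·0.167·0.02758/0.00381 = 1052 < 2300, so the laminar assumption holds.
Q = V·A = 0.167·(π/4·0.02758²) = 9.976e-05 m³/s = 0.09976 L/s.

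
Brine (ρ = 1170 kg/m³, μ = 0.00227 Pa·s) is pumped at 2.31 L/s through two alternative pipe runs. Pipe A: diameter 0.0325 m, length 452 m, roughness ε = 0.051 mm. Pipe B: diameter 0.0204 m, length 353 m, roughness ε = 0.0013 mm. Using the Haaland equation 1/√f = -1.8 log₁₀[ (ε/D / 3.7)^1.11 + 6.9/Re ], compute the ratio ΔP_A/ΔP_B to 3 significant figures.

Pipe A: V = Q/A = 0.00231/0.0008296 = 2.785 m/s; Re = 4.664e+04; ε/D = 0.00157; Haaland → f = 0.02543; ΔP_A = f(L/D)(ρV²/2) = 1.604e+06 Pa.
Pipe B: V = Q/A = 0.00231/0.0003269 = 7.067 m/s; Re = 7.431e+04; ε/D = 6.37e-05; Haaland → f = 0.01921; ΔP_B = f(L/D)(ρV²/2) = 9.711e+06 Pa.
ΔP_A/ΔP_B = 1.604e+06/9.711e+06 = 0.165.

ΔP_A/ΔP_B ≈ 0.165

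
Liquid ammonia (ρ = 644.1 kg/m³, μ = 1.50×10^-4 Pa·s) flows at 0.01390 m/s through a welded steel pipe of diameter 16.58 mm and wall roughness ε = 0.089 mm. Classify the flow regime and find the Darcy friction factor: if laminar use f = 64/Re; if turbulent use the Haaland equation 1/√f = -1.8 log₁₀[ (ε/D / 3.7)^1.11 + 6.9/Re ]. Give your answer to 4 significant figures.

f ≈ 0.06467

Re = ρVD/μ = 644.1·0.0139·0.01658/0.00015 = 989.6.
Re < 2300 → laminar, so f = 64/Re = 0.06467 (roughness is irrelevant in laminar flow).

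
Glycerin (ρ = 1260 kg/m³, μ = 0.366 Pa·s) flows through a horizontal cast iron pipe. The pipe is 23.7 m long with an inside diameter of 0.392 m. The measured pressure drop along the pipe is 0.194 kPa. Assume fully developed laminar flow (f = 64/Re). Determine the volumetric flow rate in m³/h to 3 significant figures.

Q ≈ 46.7 m³/h

For laminar flow, f = 64/Re with Re = ρVD/μ, so Darcy-Weisbach reduces to ΔP = 32μLV/D². Solving for V: V = ΔP·D²/(32μL) = 194·(0.392)²/(32·0.366·23.7) = 0.1074 m/s.
Check: Re = ρVD/μ = 1260·0.1074·0.392/0.366 = 144.9 < 2300, so the laminar assumption holds.
Q = V·A = 0.1074·(π/4·0.392²) = 0.01296 m³/s = 46.7 m³/h.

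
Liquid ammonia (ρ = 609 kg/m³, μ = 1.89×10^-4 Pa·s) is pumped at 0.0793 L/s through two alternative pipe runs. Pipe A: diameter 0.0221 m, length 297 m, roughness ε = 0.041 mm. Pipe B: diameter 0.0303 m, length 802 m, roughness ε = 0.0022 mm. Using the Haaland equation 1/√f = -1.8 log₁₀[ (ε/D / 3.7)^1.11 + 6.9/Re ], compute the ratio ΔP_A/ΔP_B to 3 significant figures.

Pipe A: V = Q/A = 7.93e-05/0.0003836 = 0.2067 m/s; Re = 1.472e+04; ε/D = 0.00186; Haaland → f = 0.03084; ΔP_A = f(L/D)(ρV²/2) = 5393 Pa.
Pipe B: V = Q/A = 7.93e-05/0.0007211 = 0.11 m/s; Re = 1.074e+04; ε/D = 7.26e-05; Haaland → f = 0.03037; ΔP_B = f(L/D)(ρV²/2) = 2960 Pa.
ΔP_A/ΔP_B = 5393/2960 = 1.82.

ΔP_A/ΔP_B ≈ 1.82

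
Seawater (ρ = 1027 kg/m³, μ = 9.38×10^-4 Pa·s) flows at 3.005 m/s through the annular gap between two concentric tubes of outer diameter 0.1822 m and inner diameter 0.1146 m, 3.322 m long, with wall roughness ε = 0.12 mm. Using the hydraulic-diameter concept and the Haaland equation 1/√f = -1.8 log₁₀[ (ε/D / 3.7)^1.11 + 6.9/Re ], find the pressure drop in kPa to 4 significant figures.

Hydraulic diameter D_h = 4A/P = D_o - D_i = 0.1822 - 0.1146 = 0.0676 m.
Re = ρVD_h/μ = 1027·3.005·0.0676/0.000938 = 2.224e+05.
ε/D_h = 0.00012/0.0676 = 0.00178; Haaland gives 1/√f = -1.8 log₁₀[0.000207+3.1e-05] = 6.522, so f = 0.02351.
ΔP = f(L/D_h)(ρV²/2) = 0.02351·3.322/0.0676·4637 = 5357 Pa.
ΔP = 5.357 kPa.

ΔP ≈ 5.357 kPa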